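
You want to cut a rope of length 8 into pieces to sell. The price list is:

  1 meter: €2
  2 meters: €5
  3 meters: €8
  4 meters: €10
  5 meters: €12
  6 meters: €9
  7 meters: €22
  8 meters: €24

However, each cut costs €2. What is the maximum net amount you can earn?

24

Build v[k] bottom-up: v[k] = max over allowed piece i of (p[i] + v[k−i]) − 2 per cut.
v[1] = 2
v[2] = max(2+2-2, 5+0) = 5
v[3] = max(2+5-2, 5+2-2, 8+0) = 8
v[4] = max(2+8-2, 5+5-2, 8+2-2, 10+0) = 10
v[5] = max(2+10-2, 5+8-2, 8+5-2, 10+2-2, 12+0) = 12
v[6] = max(2+12-2, 5+10-2, 8+8-2, 10+5-2, 12+2-2, 9+0) = 14
v[7] = max(2+14-2, 5+12-2, 8+10-2, …, 9+2-2, 22+0) = 22
v[8] = max(2+22-2, 5+14-2, 8+12-2, …, 22+2-2, 24+0) = 24
Best is to make no cuts and sell whole for €24.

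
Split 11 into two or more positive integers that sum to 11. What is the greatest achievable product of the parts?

Define prod[k] = max over 1≤i<k of i · max(k−i, prod[k−i]); the inner max lets the remainder stay uncut if that's better.
prod[2] = 1*max(1,0) = 1*1 = 1
prod[3] = max(1*2, 2*1) = 2
prod[4] = max(1*3, 2*2, 3*1) = 4
prod[5] = max(1*4, 2*3, 3*2, 4*1) = 6
prod[6] = max(1*6, 2*4, 3*3, 4*2, 5*1) = 9
prod[7] = max(1*9, 2*6, 3*4, 4*3, 5*2, 6*1) = 12
prod[8] = max(1*12, 2*9, 3*6, …, 6*2, 7*1) = 18
prod[9] = max(1*18, 2*12, 3*9, …, 7*2, 8*1) = 27
prod[10] = max(1*27, 2*18, 3*12, …, 8*2, 9*1) = 36
prod[11] = max(1*36, 2*27, 3*18, …, 9*2, 10*1) = 54
One optimal split: 3 + 3 + 3 + 2; product 3*3*3*2 = 54.

54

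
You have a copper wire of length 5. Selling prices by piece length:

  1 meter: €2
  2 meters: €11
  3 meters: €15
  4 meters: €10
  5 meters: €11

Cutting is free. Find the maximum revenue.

Build v[k] bottom-up: v[k] = max over allowed piece i of (p[i] + v[k−i]).
v[1] = 2
v[2] = max(2+2, 11+0) = 11
v[3] = max(2+11, 11+2, 15+0) = 15
v[4] = max(2+15, 11+11, 15+2, 10+0) = 22
v[5] = max(2+22, 11+15, 15+11, 10+2, 11+0) = 26
One optimal cutting: 3 + 2 → €15 + €11 = €26.

26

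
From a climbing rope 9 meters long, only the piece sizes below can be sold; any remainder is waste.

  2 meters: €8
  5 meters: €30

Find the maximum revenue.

Let best[k] be the best obtainable value from length k. For each k, try every first piece i and keep the best of price[i] + best[k−i].
best[1] = 0
best[2] = 8
best[3] = 8
best[4] = 16  (first piece 2, then best[2]=8)
best[5] = 30
best[6] = 30
best[7] = 38  (first piece 2, then best[5]=30)
best[8] = 38
best[9] = 46  (first piece 2, then best[7]=38)
One optimal cutting: 5 + 2 + 2 → €46.

46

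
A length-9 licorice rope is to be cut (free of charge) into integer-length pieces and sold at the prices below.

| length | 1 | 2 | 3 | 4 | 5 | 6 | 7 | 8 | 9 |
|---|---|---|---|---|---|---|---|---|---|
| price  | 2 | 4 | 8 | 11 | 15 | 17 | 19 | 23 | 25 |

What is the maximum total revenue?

26

Let R[k] be the best obtainable value from length k. For each k, try every first piece i and keep the best of price[i] + R[k−i].
R[1] = 2
R[2] = max(2+2, 4+0) = 4
R[3] = max(2+4, 4+2, 8+0) = 8
R[4] = max(2+8, 4+4, 8+2, 11+0) = 11
R[5] = max(2+11, 4+8, 8+4, 11+2, 15+0) = 15
R[6] = max(2+15, 4+11, 8+8, 11+4, 15+2, 17+0) = 17
R[7] = max(2+17, 4+15, 8+11, …, 17+2, 19+0) = 19
R[8] = max(2+19, 4+17, 8+15, …, 19+2, 23+0) = 23
R[9] = max(2+23, 4+19, 8+17, …, 23+2, 25+0) = 26
One optimal cutting: 5 + 4 → ¢15 + ¢11 = ¢26.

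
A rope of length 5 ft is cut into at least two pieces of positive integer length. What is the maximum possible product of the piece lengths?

Let P[k] be the best product for length k (with at least one cut). For each first piece i, the rest contributes max(k−i, P[k−i]).
P[2] = 1×max(1,0) = 1×1 = 1
P[3] = max(1×2, 2×1) = 2
P[4] = max(1×3, 2×2, 3×1) = 4
P[5] = max(1×4, 2×3, 3×2, 4×1) = 6
One optimal split: 3 + 2; product 3×2 = 6.

6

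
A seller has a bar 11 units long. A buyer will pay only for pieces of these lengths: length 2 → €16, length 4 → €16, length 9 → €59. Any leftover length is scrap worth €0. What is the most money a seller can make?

80

Consider every possible first cut. r[k] is the best of p[i]+r[k−i] over all sellable i≤k.
r[1] = 0
r[2] = 16
r[3] = 16
r[4] = 32  (first piece 2, then r[2]=16)
r[5] = 32
r[6] = 48  (first piece 2, then r[4]=32)
r[7] = 48
r[8] = 64  (first piece 2, then r[6]=48)
r[9] = 64
r[10] = 80  (first piece 2, then r[8]=64)
r[11] = 80
One optimal cutting: pieces 2 + 2 + 2 + 2 + 2 with 1 unit of scrap → €80.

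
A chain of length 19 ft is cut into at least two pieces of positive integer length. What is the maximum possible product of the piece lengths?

972

Fill prod[k] for k=2..19: at each k try every first piece i and multiply by the better of (k−i) uncut or prod[k−i].
prod[2] = 1*max(1,0) = 1*1 = 1
prod[3] = max(1*2, 2*1) = 2
prod[4] = max(1*3, 2*2, 3*1) = 4
prod[5] = max(1*4, 2*3, 3*2, 4*1) = 6
prod[6] = max(1*6, 2*4, 3*3, 4*2, 5*1) = 9
prod[7] = max(1*9, 2*6, 3*4, 4*3, 5*2, 6*1) = 12
prod[8] = max(1*12, 2*9, 3*6, …, 6*2, 7*1) = 18
prod[9] = max(1*18, 2*12, 3*9, …, 7*2, 8*1) = 27
prod[10] = max(1*27, 2*18, 3*12, …, 8*2, 9*1) = 36
prod[11] = max(1*36, 2*27, 3*18, …, 9*2, 10*1) = 54
prod[12] = max(1*54, 2*36, 3*27, …, 10*2, 11*1) = 81
prod[13] = max(1*81, 2*54, 3*36, …, 11*2, 12*1) = 108
prod[14] = max(1*108, 2*81, 3*54, …, 12*2, 13*1) = 162
prod[15] = max(1*162, 2*108, 3*81, …, 13*2, 14*1) = 243
prod[16] = max(1*243, 2*162, 3*108, …, 14*2, 15*1) = 324
prod[17] = max(1*324, 2*243, 3*162, …, 15*2, 16*1) = 486
prod[18] = max(1*486, 2*324, 3*243, …, 16*2, 17*1) = 729
prod[19] = max(1*729, 2*486, 3*324, …, 17*2, 18*1) = 972
One optimal split: 3 + 3 + 3 + 3 + 3 + 2 + 2; product 3*3*3*3*3*2*2 = 972.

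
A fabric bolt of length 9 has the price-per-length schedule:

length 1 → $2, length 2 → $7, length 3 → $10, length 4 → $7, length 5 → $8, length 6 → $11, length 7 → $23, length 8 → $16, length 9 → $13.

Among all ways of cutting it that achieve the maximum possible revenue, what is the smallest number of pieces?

Build r[k] bottom-up: r[k] = max over allowed piece i of (p[i] + r[k−i]).
r[1] = 2
r[2] = max(2+2, 7+0) = 7
r[3] = max(2+7, 7+2, 10+0) = 10
r[4] = max(2+10, 7+7, 10+2, 7+0) = 14
r[5] = max(2+14, 7+10, 10+7, 7+2, 8+0) = 17
r[6] = max(2+17, 7+14, 10+10, 7+7, 8+2, 11+0) = 21
r[7] = max(2+21, 7+17, 10+14, …, 11+2, 23+0) = 24
r[8] = max(2+24, 7+21, 10+17, …, 23+2, 16+0) = 28
r[9] = max(2+28, 7+24, 10+21, …, 16+2, 13+0) = 31
Maximum revenue is $31.
Now minimize piece count subject to staying optimal: for each k, pieces[k] = 1 + min over i with p[i]+r[k−i]=r[k] of pieces[k−i].
pieces[6] = 3
pieces[7] = 3
pieces[8] = 4
pieces[9] = 4

4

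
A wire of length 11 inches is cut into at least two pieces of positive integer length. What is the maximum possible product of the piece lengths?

Let f[k] be the best product for length k (with at least one cut). For each first piece i, the rest contributes max(k−i, f[k−i]).
Small cases: f[2]=1, f[3]=2.
f[4] = 2·max(2,1) = 2·2 = 4
f[5] = 2·max(3,2) = 2·3 = 6
f[6] = 3·max(3,2) = 3·3 = 9
f[7] = 2·max(5,6) = 2·6 = 12
f[8] = 2·max(6,9) = 2·9 = 18
f[9] = 3·max(6,9) = 3·9 = 27
f[10] = 2·max(8,18) = 2·18 = 36
f[11] = 2·max(9,27) = 2·27 = 54
One optimal split: 3 + 3 + 3 + 2; product 3·3·3·2 = 54.

54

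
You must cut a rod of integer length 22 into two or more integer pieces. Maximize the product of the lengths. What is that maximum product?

2916

Define g[k] = max over 1≤i<k of i · max(k−i, g[k−i]); the inner max lets the remainder stay uncut if that's better.
Small cases: g[2]=1, g[3]=2, g[4]=4, g[5]=6, g[6]=9, g[7]=12, g[8]=18, g[9]=27, g[10]=36, g[11]=54, g[12]=81, g[13]=108, g[14]=162, g[15]=243, g[16]=324, g[17]=486.
g[18] = 3*max(15,243) = 3*243 = 729
g[19] = 2*max(17,486) = 2*486 = 972
g[20] = 2*max(18,729) = 2*729 = 1458
g[21] = 3*max(18,729) = 3*729 = 2187
g[22] = 2*max(20,1458) = 2*1458 = 2916
One optimal split: 3 + 3 + 3 + 3 + 3 + 3 + 2 + 2; product 3*3*3*3*3*3*2*2 = 2916.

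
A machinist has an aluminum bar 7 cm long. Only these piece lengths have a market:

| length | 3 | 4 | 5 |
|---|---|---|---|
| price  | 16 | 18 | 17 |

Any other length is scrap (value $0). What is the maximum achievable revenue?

Consider every possible first cut. best[k] is the best of p[i]+best[k−i] over all sellable i≤k.
best[1] = 0
best[2] = 0
best[3] = 16
best[4] = 18
best[5] = 18
best[6] = 32  (first piece 3, then best[3]=16)
best[7] = 34  (first piece 3, then best[4]=18)
One optimal cutting: 4 + 3 → $34.

34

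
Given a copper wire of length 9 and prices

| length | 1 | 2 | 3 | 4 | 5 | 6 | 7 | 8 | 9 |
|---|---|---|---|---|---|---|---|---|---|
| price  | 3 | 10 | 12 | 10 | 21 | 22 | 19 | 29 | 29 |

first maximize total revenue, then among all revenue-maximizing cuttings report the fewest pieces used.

5

Consider every possible first cut. r[k] is the best of p[i]+r[k−i] over all sellable i≤k.
r[1] = 3
r[2] = max(3+3, 10+0) = 10
r[3] = max(3+10, 10+3, 12+0) = 13
r[4] = max(3+13, 10+10, 12+3, 10+0) = 20
r[5] = max(3+20, 10+13, 12+10, 10+3, 21+0) = 23
r[6] = max(3+23, 10+20, 12+13, 10+10, 21+3, 22+0) = 30
r[7] = max(3+30, 10+23, 12+20, …, 22+3, 19+0) = 33
r[8] = max(3+33, 10+30, 12+23, …, 19+3, 29+0) = 40
r[9] = max(3+40, 10+33, 12+30, …, 29+3, 29+0) = 43
Maximum revenue is €43.
Now minimize piece count subject to staying optimal: for each k, pieces[k] = 1 + min over i with p[i]+r[k−i]=r[k] of pieces[k−i].
pieces[6] = 3
pieces[7] = 4
pieces[8] = 4
pieces[9] = 5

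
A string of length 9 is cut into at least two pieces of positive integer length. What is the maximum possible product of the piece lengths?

27

Let m[k] be the best product for length k (with at least one cut). For each first piece i, the rest contributes max(k−i, m[k−i]).
m[2] = 1*max(1,0) = 1*1 = 1
m[3] = max(1*2, 2*1) = 2
m[4] = max(1*3, 2*2, 3*1) = 4
m[5] = max(1*4, 2*3, 3*2, 4*1) = 6
m[6] = max(1*6, 2*4, 3*3, 4*2, 5*1) = 9
m[7] = max(1*9, 2*6, 3*4, 4*3, 5*2, 6*1) = 12
m[8] = max(1*12, 2*9, 3*6, …, 6*2, 7*1) = 18
m[9] = max(1*18, 2*12, 3*9, …, 7*2, 8*1) = 27
One optimal split: 3 + 3 + 3; product 3*3*3 = 27.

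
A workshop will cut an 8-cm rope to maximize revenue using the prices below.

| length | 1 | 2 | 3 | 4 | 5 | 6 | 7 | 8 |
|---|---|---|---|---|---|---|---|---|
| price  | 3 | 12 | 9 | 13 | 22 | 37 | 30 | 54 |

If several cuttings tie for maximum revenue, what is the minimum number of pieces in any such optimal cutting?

1

Build r[k] bottom-up: r[k] = max over allowed piece i of (p[i] + r[k−i]).
r[1] = 3
r[2] = max(3+3, 12+0) = 12
r[3] = max(3+12, 12+3, 9+0) = 15
r[4] = max(3+15, 12+12, 9+3, 13+0) = 24
r[5] = max(3+24, 12+15, 9+12, 13+3, 22+0) = 27
r[6] = max(3+27, 12+24, 9+15, 13+12, 22+3, 37+0) = 37
r[7] = max(3+37, 12+27, 9+24, …, 37+3, 30+0) = 40
r[8] = max(3+40, 12+37, 9+27, …, 30+3, 54+0) = 54
Maximum revenue is $54.
Now minimize piece count subject to staying optimal: for each k, pieces[k] = 1 + min over i with p[i]+r[k−i]=r[k] of pieces[k−i].
pieces[5] = 3
pieces[6] = 1
pieces[7] = 2
pieces[8] = 1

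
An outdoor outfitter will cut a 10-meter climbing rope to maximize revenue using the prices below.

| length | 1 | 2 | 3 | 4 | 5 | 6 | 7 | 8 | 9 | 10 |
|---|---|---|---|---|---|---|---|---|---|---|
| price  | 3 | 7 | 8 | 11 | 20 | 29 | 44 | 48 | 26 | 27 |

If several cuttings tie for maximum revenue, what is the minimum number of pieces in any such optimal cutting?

Build r[k] bottom-up: r[k] = max over allowed piece i of (p[i] + r[k−i]).
r[1] = 3
r[2] = 7
r[3] = 10  (first piece 1, then r[2]=7)
r[4] = 14  (first piece 2, then r[2]=7)
r[5] = 20
r[6] = 29
r[7] = 44
r[8] = 48
r[9] = 51  (first piece 1, then r[8]=48)
r[10] = 55  (first piece 2, then r[8]=48)
Maximum revenue is €55.
Now minimize piece count subject to staying optimal: for each k, pieces[k] = 1 + min over i with p[i]+r[k−i]=r[k] of pieces[k−i].
pieces[7] = 1
pieces[8] = 1
pieces[9] = 2
pieces[10] = 2

2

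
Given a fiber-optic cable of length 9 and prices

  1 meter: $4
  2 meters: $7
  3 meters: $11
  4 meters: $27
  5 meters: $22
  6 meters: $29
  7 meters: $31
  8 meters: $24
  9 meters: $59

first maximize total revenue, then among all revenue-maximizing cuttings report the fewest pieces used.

1

Let r[k] be the best obtainable value from length k. For each k, try every first piece i and keep the best of price[i] + r[k−i].
r[1] = 4
r[2] = max(4+4, 7+0) = 8
r[3] = max(4+8, 7+4, 11+0) = 12
r[4] = max(4+12, 7+8, 11+4, 27+0) = 27
r[5] = max(4+27, 7+12, 11+8, 27+4, 22+0) = 31
r[6] = max(4+31, 7+27, 11+12, 27+8, 22+4, 29+0) = 35
r[7] = max(4+35, 7+31, 11+27, …, 29+4, 31+0) = 39
r[8] = max(4+39, 7+35, 11+31, …, 31+4, 24+0) = 54
r[9] = max(4+54, 7+39, 11+35, …, 24+4, 59+0) = 59
Maximum revenue is $59.
Now minimize piece count subject to staying optimal: for each k, pieces[k] = 1 + min over i with p[i]+r[k−i]=r[k] of pieces[k−i].
pieces[6] = 3
pieces[7] = 4
pieces[8] = 2
pieces[9] = 1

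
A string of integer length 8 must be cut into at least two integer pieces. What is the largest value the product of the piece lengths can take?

Let P[k] be the best product for length k (with at least one cut). For each first piece i, the rest contributes max(k−i, P[k−i]).
P[2] = 1·max(1,0) = 1·1 = 1
P[3] = max(1·2, 2·1) = 2
P[4] = max(1·3, 2·2, 3·1) = 4
P[5] = max(1·4, 2·3, 3·2, 4·1) = 6
P[6] = max(1·6, 2·4, 3·3, 4·2, 5·1) = 9
P[7] = max(1·9, 2·6, 3·4, 4·3, 5·2, 6·1) = 12
P[8] = max(1·12, 2·9, 3·6, …, 6·2, 7·1) = 18
One optimal split: 3 + 3 + 2; product 3·3·2 = 18.

18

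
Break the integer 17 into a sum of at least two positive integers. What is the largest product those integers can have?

Define f[k] = max over 1≤i<k of i · max(k−i, f[k−i]); the inner max lets the remainder stay uncut if that's better.
f[2] = 1×max(1,0) = 1×1 = 1
f[3] = 1×max(2,1) = 1×2 = 2
f[4] = 2×max(2,1) = 2×2 = 4
f[5] = 2×max(3,2) = 2×3 = 6
f[6] = 3×max(3,2) = 3×3 = 9
f[7] = 2×max(5,6) = 2×6 = 12
f[8] = 2×max(6,9) = 2×9 = 18
f[9] = 3×max(6,9) = 3×9 = 27
f[10] = 2×max(8,18) = 2×18 = 36
f[11] = 2×max(9,27) = 2×27 = 54
f[12] = 3×max(9,27) = 3×27 = 81
f[13] = 2×max(11,54) = 2×54 = 108
f[14] = 2×max(12,81) = 2×81 = 162
f[15] = 3×max(12,81) = 3×81 = 243
f[16] = 2×max(14,162) = 2×162 = 324
f[17] = 2×max(15,243) = 2×243 = 486
One optimal split: 3 + 3 + 3 + 3 + 3 + 2; product 3×3×3×3×3×2 = 486.

486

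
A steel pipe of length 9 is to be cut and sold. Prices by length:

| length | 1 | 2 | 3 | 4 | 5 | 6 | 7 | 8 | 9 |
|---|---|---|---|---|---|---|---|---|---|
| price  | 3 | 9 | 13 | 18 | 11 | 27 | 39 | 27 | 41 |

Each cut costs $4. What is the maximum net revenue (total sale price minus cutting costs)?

Build v[k] bottom-up: v[k] = max over allowed piece i of (p[i] + v[k−i]) − 4 per cut.
v[1] = 3
v[2] = max(3+3-4, 9+0) = 9
v[3] = max(3+9-4, 9+3-4, 13+0) = 13
v[4] = max(3+13-4, 9+9-4, 13+3-4, 18+0) = 18
v[5] = max(3+18-4, 9+13-4, 13+9-4, 18+3-4, 11+0) = 18
v[6] = max(3+18-4, 9+18-4, 13+13-4, 18+9-4, 11+3-4, 27+0) = 27
v[7] = max(3+27-4, 9+18-4, 13+18-4, …, 27+3-4, 39+0) = 39
v[8] = max(3+39-4, 9+27-4, 13+18-4, …, 39+3-4, 27+0) = 38
v[9] = max(3+38-4, 9+39-4, 13+27-4, …, 27+3-4, 41+0) = 44
One optimal plan: pieces 7 + 2 (1 cut) → $48 − $4 = $44.

44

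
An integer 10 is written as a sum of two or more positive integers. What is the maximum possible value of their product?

36

Fill m[k] for k=2..10: at each k try every first piece i and multiply by the better of (k−i) uncut or m[k−i].
Small cases: m[2]=1.
m[3] = 1×max(2,1) = 1×2 = 2
m[4] = 2×max(2,1) = 2×2 = 4
m[5] = 2×max(3,2) = 2×3 = 6
m[6] = 3×max(3,2) = 3×3 = 9
m[7] = 2×max(5,6) = 2×6 = 12
m[8] = 2×max(6,9) = 2×9 = 18
m[9] = 3×max(6,9) = 3×9 = 27
m[10] = 2×max(8,18) = 2×18 = 36
One optimal split: 3 + 3 + 2 + 2; product 3×3×2×2 = 36.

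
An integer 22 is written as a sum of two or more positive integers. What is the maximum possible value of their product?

2916

Let P[k] be the best product for length k (with at least one cut). For each first piece i, the rest contributes max(k−i, P[k−i]).
P[2] = 1×max(1,0) = 1×1 = 1
P[3] = max(1×2, 2×1) = 2
P[4] = max(1×3, 2×2, 3×1) = 4
P[5] = max(1×4, 2×3, 3×2, 4×1) = 6
P[6] = max(1×6, 2×4, 3×3, 4×2, 5×1) = 9
P[7] = max(1×9, 2×6, 3×4, 4×3, 5×2, 6×1) = 12
P[8] = max(1×12, 2×9, 3×6, …, 6×2, 7×1) = 18
P[9] = max(1×18, 2×12, 3×9, …, 7×2, 8×1) = 27
P[10] = max(1×27, 2×18, 3×12, …, 8×2, 9×1) = 36
P[11] = max(1×36, 2×27, 3×18, …, 9×2, 10×1) = 54
P[12] = max(1×54, 2×36, 3×27, …, 10×2, 11×1) = 81
P[13] = max(1×81, 2×54, 3×36, …, 11×2, 12×1) = 108
P[14] = max(1×108, 2×81, 3×54, …, 12×2, 13×1) = 162
P[15] = max(1×162, 2×108, 3×81, …, 13×2, 14×1) = 243
P[16] = max(1×243, 2×162, 3×108, …, 14×2, 15×1) = 324
P[17] = max(1×324, 2×243, 3×162, …, 15×2, 16×1) = 486
P[18] = max(1×486, 2×324, 3×243, …, 16×2, 17×1) = 729
P[19] = max(1×729, 2×486, 3×324, …, 17×2, 18×1) = 972
P[20] = max(1×972, 2×729, 3×486, …, 18×2, 19×1) = 1458
P[21] = max(1×1458, 2×972, 3×729, …, 19×2, 20×1) = 2187
P[22] = max(1×2187, 2×1458, 3×972, …, 20×2, 21×1) = 2916
One optimal split: 3 + 3 + 3 + 3 + 3 + 3 + 2 + 2; product 3×3×3×3×3×3×2×2 = 2916.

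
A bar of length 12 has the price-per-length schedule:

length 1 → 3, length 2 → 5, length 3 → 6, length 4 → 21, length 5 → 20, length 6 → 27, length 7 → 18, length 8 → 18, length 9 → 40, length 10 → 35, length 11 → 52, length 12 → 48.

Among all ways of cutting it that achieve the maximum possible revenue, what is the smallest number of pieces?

3

Let r[k] be the best obtainable value from length k. For each k, try every first piece i and keep the best of price[i] + r[k−i].
r[1] = 3
r[2] = 6  (first piece 1, then r[1]=3)
r[3] = 9  (first piece 1, then r[2]=6)
r[4] = 21
r[5] = 24  (first piece 1, then r[4]=21)
r[6] = 27  (first piece 1, then r[5]=24)
r[7] = 30  (first piece 1, then r[6]=27)
r[8] = 42  (first piece 4, then r[4]=21)
r[9] = 45  (first piece 1, then r[8]=42)
r[10] = 48  (first piece 1, then r[9]=45)
r[11] = 52
r[12] = 63  (first piece 4, then r[8]=42)
Maximum revenue is 63.
Now minimize piece count subject to staying optimal: for each k, pieces[k] = 1 + min over i with p[i]+r[k−i]=r[k] of pieces[k−i].
pieces[9] = 3
pieces[10] = 2
pieces[11] = 1
pieces[12] = 3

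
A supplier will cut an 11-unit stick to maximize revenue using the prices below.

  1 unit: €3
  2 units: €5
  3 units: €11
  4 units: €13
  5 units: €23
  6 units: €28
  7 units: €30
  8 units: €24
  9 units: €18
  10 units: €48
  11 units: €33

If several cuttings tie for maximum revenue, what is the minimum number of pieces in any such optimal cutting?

2

Consider every possible first cut. r[k] is the best of p[i]+r[k−i] over all sellable i≤k.
r[1] = 3
r[2] = 6  (first piece 1, then r[1]=3)
r[3] = 11
r[4] = 14  (first piece 1, then r[3]=11)
r[5] = 23
r[6] = 28
r[7] = 31  (first piece 1, then r[6]=28)
r[8] = 34  (first piece 1, then r[7]=31)
r[9] = 39  (first piece 3, then r[6]=28)
r[10] = 48
r[11] = 51  (first piece 1, then r[10]=48)
Maximum revenue is €51.
Now minimize piece count subject to staying optimal: for each k, pieces[k] = 1 + min over i with p[i]+r[k−i]=r[k] of pieces[k−i].
pieces[8] = 2
pieces[9] = 2
pieces[10] = 1
pieces[11] = 2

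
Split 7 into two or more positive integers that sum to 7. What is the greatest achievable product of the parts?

Let g[k] be the best product for length k (with at least one cut). For each first piece i, the rest contributes max(k−i, g[k−i]).
g[2] = 1×max(1,0) = 1×1 = 1
g[3] = 1×max(2,1) = 1×2 = 2
g[4] = 2×max(2,1) = 2×2 = 4
g[5] = 2×max(3,2) = 2×3 = 6
g[6] = 3×max(3,2) = 3×3 = 9
g[7] = 2×max(5,6) = 2×6 = 12
One optimal split: 3 + 2 + 2; product 3×2×2 = 12.

12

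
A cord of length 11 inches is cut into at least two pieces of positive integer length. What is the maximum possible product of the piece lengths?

54

Define prod[k] = max over 1≤i<k of i · max(k−i, prod[k−i]); the inner max lets the remainder stay uncut if that's better.
prod[2] = 1*max(1,0) = 1*1 = 1
prod[3] = 1*max(2,1) = 1*2 = 2
prod[4] = 2*max(2,1) = 2*2 = 4
prod[5] = 2*max(3,2) = 2*3 = 6
prod[6] = 3*max(3,2) = 3*3 = 9
prod[7] = 2*max(5,6) = 2*6 = 12
prod[8] = 2*max(6,9) = 2*9 = 18
prod[9] = 3*max(6,9) = 3*9 = 27
prod[10] = 2*max(8,18) = 2*18 = 36
prod[11] = 2*max(9,27) = 2*27 = 54
One optimal split: 3 + 3 + 3 + 2; product 3*3*3*2 = 54.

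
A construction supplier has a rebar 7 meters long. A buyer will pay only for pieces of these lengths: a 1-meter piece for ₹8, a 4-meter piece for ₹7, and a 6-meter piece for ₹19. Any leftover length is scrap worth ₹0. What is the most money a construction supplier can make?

Build r[k] bottom-up: r[k] = max over allowed piece i of (p[i] + r[k−i]).
r[1] = 8
r[2] = 16  (first piece 1, then r[1]=8)
r[3] = 24  (first piece 1, then r[2]=16)
r[4] = max(8+24, 7+0) = 32
r[5] = max(8+32, 7+8) = 40
r[6] = max(8+40, 7+16, 19+0) = 48
r[7] = max(8+48, 7+24, 19+8) = 56
One optimal cutting: 1 + 1 + 1 + 1 + 1 + 1 + 1 → ₹56.

56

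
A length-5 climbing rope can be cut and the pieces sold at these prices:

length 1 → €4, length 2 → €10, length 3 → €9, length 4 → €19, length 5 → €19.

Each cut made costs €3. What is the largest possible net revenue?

20

Let v[k] be the best obtainable value from length k. For each k, try every first piece i and keep the best of price[i] + v[k−i] minus the 3 cut fee when i<k.
v[1] = 4
v[2] = max(4+4-3, 10+0) = 10
v[3] = max(4+10-3, 10+4-3, 9+0) = 11
v[4] = max(4+11-3, 10+10-3, 9+4-3, 19+0) = 19
v[5] = max(4+19-3, 10+11-3, 9+10-3, 19+4-3, 19+0) = 20
One optimal plan: pieces 4 + 1 (1 cut) → €23 − €3 = €20.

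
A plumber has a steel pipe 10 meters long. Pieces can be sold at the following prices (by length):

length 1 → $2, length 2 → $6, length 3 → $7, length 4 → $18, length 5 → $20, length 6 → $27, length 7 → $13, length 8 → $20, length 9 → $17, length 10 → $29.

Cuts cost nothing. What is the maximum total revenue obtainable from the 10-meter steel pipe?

Consider every possible first cut. v[k] is the best of p[i]+v[k−i] over all sellable i≤k.
v[1] = 2
v[2] = 6
v[3] = 8  (first piece 1, then v[2]=6)
v[4] = 18
v[5] = 20  (first piece 1, then v[4]=18)
v[6] = 27
v[7] = 29  (first piece 1, then v[6]=27)
v[8] = 36  (first piece 4, then v[4]=18)
v[9] = 38  (first piece 1, then v[8]=36)
v[10] = 45  (first piece 4, then v[6]=27)
One optimal cutting: 6 + 4 → $27 + $18 = $45.

45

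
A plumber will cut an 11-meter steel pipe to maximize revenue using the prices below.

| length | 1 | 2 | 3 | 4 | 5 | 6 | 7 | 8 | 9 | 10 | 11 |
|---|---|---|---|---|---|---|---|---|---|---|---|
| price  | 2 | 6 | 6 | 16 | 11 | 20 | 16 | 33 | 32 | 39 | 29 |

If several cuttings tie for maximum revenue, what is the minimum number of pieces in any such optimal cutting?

Consider every possible first cut. r[k] is the best of p[i]+r[k−i] over all sellable i≤k.
r[1] = 2
r[2] = 6
r[3] = 8  (first piece 1, then r[2]=6)
r[4] = 16
r[5] = 18  (first piece 1, then r[4]=16)
r[6] = 22  (first piece 2, then r[4]=16)
r[7] = 24  (first piece 1, then r[6]=22)
r[8] = 33
r[9] = 35  (first piece 1, then r[8]=33)
r[10] = 39  (first piece 2, then r[8]=33)
r[11] = 41  (first piece 1, then r[10]=39)
Maximum revenue is $41.
Now minimize piece count subject to staying optimal: for each k, pieces[k] = 1 + min over i with p[i]+r[k−i]=r[k] of pieces[k−i].
pieces[8] = 1
pieces[9] = 2
pieces[10] = 1
pieces[11] = 2

2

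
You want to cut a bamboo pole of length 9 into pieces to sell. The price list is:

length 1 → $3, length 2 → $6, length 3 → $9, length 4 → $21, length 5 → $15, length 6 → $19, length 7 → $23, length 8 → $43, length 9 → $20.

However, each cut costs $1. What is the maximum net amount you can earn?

45

Let v[k] be the best obtainable value from length k. For each k, try every first piece i and keep the best of price[i] + v[k−i] minus the 1 cut fee when i<k.
v[1] = 3
v[2] = max(3+3-1, 6+0) = 6
v[3] = max(3+6-1, 6+3-1, 9+0) = 9
v[4] = max(3+9-1, 6+6-1, 9+3-1, 21+0) = 21
v[5] = max(3+21-1, 6+9-1, 9+6-1, 21+3-1, 15+0) = 23
v[6] = max(3+23-1, 6+21-1, 9+9-1, 21+6-1, 15+3-1, 19+0) = 26
v[7] = max(3+26-1, 6+23-1, 9+21-1, …, 19+3-1, 23+0) = 29
v[8] = max(3+29-1, 6+26-1, 9+23-1, …, 23+3-1, 43+0) = 43
v[9] = max(3+43-1, 6+29-1, 9+26-1, …, 43+3-1, 20+0) = 45
One optimal plan: pieces 8 + 1 (1 cut) → $46 − $1 = $45.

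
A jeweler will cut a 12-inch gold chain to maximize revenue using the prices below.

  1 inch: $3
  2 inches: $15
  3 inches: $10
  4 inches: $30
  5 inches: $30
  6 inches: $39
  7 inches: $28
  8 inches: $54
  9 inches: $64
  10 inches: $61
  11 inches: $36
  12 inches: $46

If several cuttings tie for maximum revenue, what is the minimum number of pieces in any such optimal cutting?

Consider every possible first cut. r[k] is the best of p[i]+r[k−i] over all sellable i≤k.
r[1] = 3
r[2] = 15
r[3] = 18  (first piece 1, then r[2]=15)
r[4] = 30  (first piece 2, then r[2]=15)
r[5] = 33  (first piece 1, then r[4]=30)
r[6] = 45  (first piece 2, then r[4]=30)
r[7] = 48  (first piece 1, then r[6]=45)
r[8] = 60  (first piece 2, then r[6]=45)
r[9] = 64
r[10] = 75  (first piece 2, then r[8]=60)
r[11] = 79  (first piece 2, then r[9]=64)
r[12] = 90  (first piece 2, then r[10]=75)
Maximum revenue is $90.
Now minimize piece count subject to staying optimal: for each k, pieces[k] = 1 + min over i with p[i]+r[k−i]=r[k] of pieces[k−i].
pieces[9] = 1
pieces[10] = 3
pieces[11] = 2
pieces[12] = 3

3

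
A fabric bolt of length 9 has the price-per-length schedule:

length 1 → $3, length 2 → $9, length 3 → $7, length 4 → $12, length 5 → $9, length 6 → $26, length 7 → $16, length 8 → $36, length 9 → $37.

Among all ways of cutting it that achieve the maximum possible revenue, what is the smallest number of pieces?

2

Let r[k] be the best obtainable value from length k. For each k, try every first piece i and keep the best of price[i] + r[k−i].
r[1] = 3
r[2] = 9
r[3] = 12  (first piece 1, then r[2]=9)
r[4] = 18  (first piece 2, then r[2]=9)
r[5] = 21  (first piece 1, then r[4]=18)
r[6] = 27  (first piece 2, then r[4]=18)
r[7] = 30  (first piece 1, then r[6]=27)
r[8] = 36  (first piece 2, then r[6]=27)
r[9] = 39  (first piece 1, then r[8]=36)
Maximum revenue is $39.
Now minimize piece count subject to staying optimal: for each k, pieces[k] = 1 + min over i with p[i]+r[k−i]=r[k] of pieces[k−i].
pieces[6] = 3
pieces[7] = 4
pieces[8] = 1
pieces[9] = 2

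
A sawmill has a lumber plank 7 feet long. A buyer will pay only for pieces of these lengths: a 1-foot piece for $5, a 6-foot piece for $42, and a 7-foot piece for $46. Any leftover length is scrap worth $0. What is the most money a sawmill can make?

47

Consider every possible first cut. f[k] is the best of p[i]+f[k−i] over all sellable i≤k.
f[1] = 5
f[2] = 10  (first piece 1, then f[1]=5)
f[3] = 15  (first piece 1, then f[2]=10)
f[4] = 20  (first piece 1, then f[3]=15)
f[5] = 25  (first piece 1, then f[4]=20)
f[6] = 42
f[7] = 47  (first piece 1, then f[6]=42)
One optimal cutting: 6 + 1 → $47.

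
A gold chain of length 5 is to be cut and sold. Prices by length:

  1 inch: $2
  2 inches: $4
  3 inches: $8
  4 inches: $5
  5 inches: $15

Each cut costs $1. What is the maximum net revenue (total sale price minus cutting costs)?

Let v[k] be the best obtainable value from length k. For each k, try every first piece i and keep the best of price[i] + v[k−i] minus the 1 cut fee when i<k.
v[1] = 2
v[2] = max(2+2-1, 4+0) = 4
v[3] = max(2+4-1, 4+2-1, 8+0) = 8
v[4] = max(2+8-1, 4+4-1, 8+2-1, 5+0) = 9
v[5] = max(2+9-1, 4+8-1, 8+4-1, 5+2-1, 15+0) = 15
Best is to make no cuts and sell whole for $15.

15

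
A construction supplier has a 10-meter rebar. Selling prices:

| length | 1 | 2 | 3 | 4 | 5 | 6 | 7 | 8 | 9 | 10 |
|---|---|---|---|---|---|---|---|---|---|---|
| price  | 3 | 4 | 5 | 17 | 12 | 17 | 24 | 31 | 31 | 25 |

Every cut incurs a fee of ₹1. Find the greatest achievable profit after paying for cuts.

Let net[k] be the best obtainable value from length k. For each k, try every first piece i and keep the best of price[i] + net[k−i] minus the 1 cut fee when i<k.
net[1] = 3
net[2] = 5  (first piece 1, then net[1]=3)
net[3] = 7  (first piece 1, then net[2]=5)
net[4] = 17
net[5] = 19  (first piece 1, then net[4]=17)
net[6] = 21  (first piece 1, then net[5]=19)
net[7] = 24
net[8] = 33  (first piece 4, then net[4]=17)
net[9] = 35  (first piece 1, then net[8]=33)
net[10] = 37  (first piece 1, then net[9]=35)
One optimal plan: pieces 4 + 4 + 1 + 1 (3 cuts) → ₹40 − ₹3 = ₹37.

37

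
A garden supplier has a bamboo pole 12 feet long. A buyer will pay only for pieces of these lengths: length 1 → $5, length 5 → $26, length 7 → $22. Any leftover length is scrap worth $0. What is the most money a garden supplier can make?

62

Build best[k] bottom-up: best[k] = max over allowed piece i of (p[i] + best[k−i]).
best[1] = 5
best[2] = 10  (first piece 1, then best[1]=5)
best[3] = 15  (first piece 1, then best[2]=10)
best[4] = 20  (first piece 1, then best[3]=15)
best[5] = 26
best[6] = 31  (first piece 1, then best[5]=26)
best[7] = 36  (first piece 1, then best[6]=31)
best[8] = 41  (first piece 1, then best[7]=36)
best[9] = 46  (first piece 1, then best[8]=41)
best[10] = 52  (first piece 5, then best[5]=26)
best[11] = 57  (first piece 1, then best[10]=52)
best[12] = 62  (first piece 1, then best[11]=57)
One optimal cutting: 5 + 5 + 1 + 1 → $62.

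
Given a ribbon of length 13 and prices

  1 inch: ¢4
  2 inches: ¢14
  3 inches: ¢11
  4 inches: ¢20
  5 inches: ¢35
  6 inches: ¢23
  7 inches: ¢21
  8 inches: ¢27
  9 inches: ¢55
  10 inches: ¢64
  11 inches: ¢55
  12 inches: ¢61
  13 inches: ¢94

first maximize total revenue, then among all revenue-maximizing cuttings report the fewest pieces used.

1

Build r[k] bottom-up: r[k] = max over allowed piece i of (p[i] + r[k−i]).
r[1] = 4
r[2] = max(4+4, 14+0) = 14
r[3] = max(4+14, 14+4, 11+0) = 18
r[4] = max(4+18, 14+14, 11+4, 20+0) = 28
r[5] = max(4+28, 14+18, 11+14, 20+4, 35+0) = 35
r[6] = max(4+35, 14+28, 11+18, 20+14, 35+4, 23+0) = 42
r[7] = max(4+42, 14+35, 11+28, …, 23+4, 21+0) = 49
r[8] = max(4+49, 14+42, 11+35, …, 21+4, 27+0) = 56
r[9] = max(4+56, 14+49, 11+42, …, 27+4, 55+0) = 63
r[10] = max(4+63, 14+56, 11+49, …, 55+4, 64+0) = 70
r[11] = max(4+70, 14+63, 11+56, …, 64+4, 55+0) = 77
r[12] = max(4+77, 14+70, 11+63, …, 55+4, 61+0) = 84
r[13] = max(4+84, 14+77, 11+70, …, 61+4, 94+0) = 94
Maximum revenue is ¢94.
Now minimize piece count subject to staying optimal: for each k, pieces[k] = 1 + min over i with p[i]+r[k−i]=r[k] of pieces[k−i].
pieces[10] = 2
pieces[11] = 4
pieces[12] = 3
pieces[13] = 1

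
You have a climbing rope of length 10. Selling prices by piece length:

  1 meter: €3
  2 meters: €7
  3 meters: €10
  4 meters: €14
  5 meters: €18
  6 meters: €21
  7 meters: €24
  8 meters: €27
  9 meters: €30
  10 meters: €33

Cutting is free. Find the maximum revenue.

36

Build best[k] bottom-up: best[k] = max over allowed piece i of (p[i] + best[k−i]).
best[1] = 3
best[2] = 7
best[3] = 10  (first piece 1, then best[2]=7)
best[4] = 14  (first piece 2, then best[2]=7)
best[5] = 18
best[6] = 21  (first piece 1, then best[5]=18)
best[7] = 25  (first piece 2, then best[5]=18)
best[8] = 28  (first piece 1, then best[7]=25)
best[9] = 32  (first piece 2, then best[7]=25)
best[10] = 36  (first piece 5, then best[5]=18)
One optimal cutting: 5 + 5 → €18 + €18 = €36.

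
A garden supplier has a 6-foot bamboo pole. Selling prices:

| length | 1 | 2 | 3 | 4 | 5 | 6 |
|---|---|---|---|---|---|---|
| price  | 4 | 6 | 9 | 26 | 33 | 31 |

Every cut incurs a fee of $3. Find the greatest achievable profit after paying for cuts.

34

Let net[k] be the best obtainable value from length k. For each k, try every first piece i and keep the best of price[i] + net[k−i] minus the 3 cut fee when i<k.
net[1] = 4
net[2] = 6
net[3] = 9
net[4] = 26
net[5] = 33
net[6] = 34  (first piece 1, then net[5]=33)
One optimal plan: pieces 5 + 1 (1 cut) → $37 − $3 = $34.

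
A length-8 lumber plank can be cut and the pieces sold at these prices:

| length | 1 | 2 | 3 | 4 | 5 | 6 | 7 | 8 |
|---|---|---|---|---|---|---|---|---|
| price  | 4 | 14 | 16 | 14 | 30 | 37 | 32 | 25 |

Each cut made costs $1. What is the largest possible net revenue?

Let r[k] be the best obtainable value from length k. For each k, try every first piece i and keep the best of price[i] + r[k−i] minus the 1 cut fee when i<k.
r[1] = 4
r[2] = 14
r[3] = 17  (first piece 1, then r[2]=14)
r[4] = 27  (first piece 2, then r[2]=14)
r[5] = 30  (first piece 1, then r[4]=27)
r[6] = 40  (first piece 2, then r[4]=27)
r[7] = 43  (first piece 1, then r[6]=40)
r[8] = 53  (first piece 2, then r[6]=40)
One optimal plan: pieces 2 + 2 + 2 + 2 (3 cuts) → $56 − $3 = $53.

53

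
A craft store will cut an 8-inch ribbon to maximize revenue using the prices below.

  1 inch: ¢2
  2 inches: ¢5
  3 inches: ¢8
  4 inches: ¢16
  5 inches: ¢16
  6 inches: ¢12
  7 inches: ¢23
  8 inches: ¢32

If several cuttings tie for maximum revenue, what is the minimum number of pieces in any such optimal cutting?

Consider every possible first cut. r[k] is the best of p[i]+r[k−i] over all sellable i≤k.
r[1] = 2
r[2] = 5
r[3] = 8
r[4] = 16
r[5] = 18  (first piece 1, then r[4]=16)
r[6] = 21  (first piece 2, then r[4]=16)
r[7] = 24  (first piece 3, then r[4]=16)
r[8] = 32  (first piece 4, then r[4]=16)
Maximum revenue is ¢32.
Now minimize piece count subject to staying optimal: for each k, pieces[k] = 1 + min over i with p[i]+r[k−i]=r[k] of pieces[k−i].
pieces[5] = 2
pieces[6] = 2
pieces[7] = 2
pieces[8] = 1

1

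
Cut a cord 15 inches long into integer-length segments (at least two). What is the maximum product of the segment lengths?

Let m[k] be the best product for length k (with at least one cut). For each first piece i, the rest contributes max(k−i, m[k−i]).
m[2] = 1*max(1,0) = 1*1 = 1
m[3] = 1*max(2,1) = 1*2 = 2
m[4] = 2*max(2,1) = 2*2 = 4
m[5] = 2*max(3,2) = 2*3 = 6
m[6] = 3*max(3,2) = 3*3 = 9
m[7] = 2*max(5,6) = 2*6 = 12
m[8] = 2*max(6,9) = 2*9 = 18
m[9] = 3*max(6,9) = 3*9 = 27
m[10] = 2*max(8,18) = 2*18 = 36
m[11] = 2*max(9,27) = 2*27 = 54
m[12] = 3*max(9,27) = 3*27 = 81
m[13] = 2*max(11,54) = 2*54 = 108
m[14] = 2*max(12,81) = 2*81 = 162
m[15] = 3*max(12,81) = 3*81 = 243
One optimal split: 3 + 3 + 3 + 3 + 3; product 3*3*3*3*3 = 243.

243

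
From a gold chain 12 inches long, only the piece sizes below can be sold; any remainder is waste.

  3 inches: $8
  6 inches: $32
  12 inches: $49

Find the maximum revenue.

64

Let best[k] be the best obtainable value from length k. For each k, try every first piece i and keep the best of price[i] + best[k−i].
best[1] = 0
best[2] = 0
best[3] = 8
best[4] = 8
best[5] = 8
best[6] = max(8+8, 32+0) = 32
best[7] = max(8+8, 32+0) = 32
best[8] = max(8+8, 32+0) = 32
best[9] = max(8+32, 32+8) = 40
best[10] = max(8+32, 32+8) = 40
best[11] = max(8+32, 32+8) = 40
best[12] = max(8+40, 32+32, 49+0) = 64
One optimal cutting: 6 + 6 → $64.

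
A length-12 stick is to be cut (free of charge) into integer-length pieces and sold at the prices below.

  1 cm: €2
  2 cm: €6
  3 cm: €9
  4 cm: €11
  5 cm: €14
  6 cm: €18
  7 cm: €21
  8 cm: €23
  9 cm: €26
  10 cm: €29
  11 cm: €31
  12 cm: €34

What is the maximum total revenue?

Consider every possible first cut. v[k] is the best of p[i]+v[k−i] over all sellable i≤k.
v[1] = 2
v[2] = 6
v[3] = 9
v[4] = 12  (first piece 2, then v[2]=6)
v[5] = 15  (first piece 2, then v[3]=9)
v[6] = 18  (first piece 2, then v[4]=12)
v[7] = 21  (first piece 2, then v[5]=15)
v[8] = 24  (first piece 2, then v[6]=18)
v[9] = 27  (first piece 2, then v[7]=21)
v[10] = 30  (first piece 2, then v[8]=24)
v[11] = 33  (first piece 2, then v[9]=27)
v[12] = 36  (first piece 2, then v[10]=30)
One optimal cutting: 2 + 2 + 2 + 2 + 2 + 2 → €6 + €6 + €6 + €6 + €6 + €6 = €36.

36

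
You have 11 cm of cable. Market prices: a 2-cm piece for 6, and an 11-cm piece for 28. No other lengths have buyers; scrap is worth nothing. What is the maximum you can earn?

30

Let best[k] be the best obtainable value from length k. For each k, try every first piece i and keep the best of price[i] + best[k−i].
best[1] = 0
best[2] = 6
best[3] = 6
best[4] = 12  (first piece 2, then best[2]=6)
best[5] = 12
best[6] = 18  (first piece 2, then best[4]=12)
best[7] = 18
best[8] = 24  (first piece 2, then best[6]=18)
best[9] = 24
best[10] = 30  (first piece 2, then best[8]=24)
best[11] = max(6+24, 28+0) = 30
One optimal cutting: pieces 2 + 2 + 2 + 2 + 2 with 1 cm of scrap → 30.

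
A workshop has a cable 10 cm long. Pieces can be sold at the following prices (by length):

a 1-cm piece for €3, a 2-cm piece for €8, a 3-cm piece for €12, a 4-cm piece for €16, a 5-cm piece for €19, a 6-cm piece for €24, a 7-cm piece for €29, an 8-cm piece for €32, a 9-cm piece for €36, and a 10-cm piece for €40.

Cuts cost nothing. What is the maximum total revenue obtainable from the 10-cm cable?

41

Build best[k] bottom-up: best[k] = max over allowed piece i of (p[i] + best[k−i]).
best[1] = 3
best[2] = max(3+3, 8+0) = 8
best[3] = max(3+8, 8+3, 12+0) = 12
best[4] = max(3+12, 8+8, 12+3, 16+0) = 16
best[5] = max(3+16, 8+12, 12+8, 16+3, 19+0) = 20
best[6] = max(3+20, 8+16, 12+12, 16+8, 19+3, 24+0) = 24
best[7] = max(3+24, 8+20, 12+16, …, 24+3, 29+0) = 29
best[8] = max(3+29, 8+24, 12+20, …, 29+3, 32+0) = 32
best[9] = max(3+32, 8+29, 12+24, …, 32+3, 36+0) = 37
best[10] = max(3+37, 8+32, 12+29, …, 36+3, 40+0) = 41
One optimal cutting: 7 + 3 → €29 + €12 = €41.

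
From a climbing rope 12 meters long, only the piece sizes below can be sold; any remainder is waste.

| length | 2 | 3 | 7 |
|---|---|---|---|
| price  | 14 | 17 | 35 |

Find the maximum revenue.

84

Consider every possible first cut. r[k] is the best of p[i]+r[k−i] over all sellable i≤k.
r[1] = 0
r[2] = 14
r[3] = max(14+0, 17+0) = 17
r[4] = max(14+14, 17+0) = 28
r[5] = max(14+17, 17+14) = 31
r[6] = max(14+28, 17+17) = 42
r[7] = max(14+31, 17+28, 35+0) = 45
r[8] = max(14+42, 17+31, 35+0) = 56
r[9] = max(14+45, 17+42, 35+14) = 59
r[10] = max(14+56, 17+45, 35+17) = 70
r[11] = max(14+59, 17+56, 35+28) = 73
r[12] = max(14+70, 17+59, 35+31) = 84
One optimal cutting: 2 + 2 + 2 + 2 + 2 + 2 → €84.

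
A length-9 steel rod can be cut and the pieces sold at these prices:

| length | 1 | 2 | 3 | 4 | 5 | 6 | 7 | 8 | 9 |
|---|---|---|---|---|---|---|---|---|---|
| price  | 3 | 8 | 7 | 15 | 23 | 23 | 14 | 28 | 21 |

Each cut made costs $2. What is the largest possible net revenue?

Let net[k] be the best obtainable value from length k. For each k, try every first piece i and keep the best of price[i] + net[k−i] minus the 2 cut fee when i<k.
net[1] = 3
net[2] = 8
net[3] = 9  (first piece 1, then net[2]=8)
net[4] = 15
net[5] = 23
net[6] = 24  (first piece 1, then net[5]=23)
net[7] = 29  (first piece 2, then net[5]=23)
net[8] = 30  (first piece 1, then net[7]=29)
net[9] = 36  (first piece 4, then net[5]=23)
One optimal plan: pieces 5 + 4 (1 cut) → $38 − $2 = $36.

36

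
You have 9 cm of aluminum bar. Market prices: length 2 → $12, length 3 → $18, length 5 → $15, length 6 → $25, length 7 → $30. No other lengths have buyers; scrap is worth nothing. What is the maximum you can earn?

Build best[k] bottom-up: best[k] = max over allowed piece i of (p[i] + best[k−i]).
best[1] = 0
best[2] = 12
best[3] = max(12+0, 18+0) = 18
best[4] = max(12+12, 18+0) = 24
best[5] = max(12+18, 18+12, 15+0) = 30
best[6] = max(12+24, 18+18, 15+0, 25+0) = 36
best[7] = max(12+30, 18+24, 15+12, 25+0, 30+0) = 42
best[8] = max(12+36, 18+30, 15+18, 25+12, 30+0) = 48
best[9] = max(12+42, 18+36, 15+24, 25+18, 30+12) = 54
One optimal cutting: 3 + 2 + 2 + 2 → $54.

54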